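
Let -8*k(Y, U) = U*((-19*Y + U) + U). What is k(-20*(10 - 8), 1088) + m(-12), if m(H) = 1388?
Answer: -397908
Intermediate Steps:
k(Y, U) = -U*(-19*Y + 2*U)/8 (k(Y, U) = -U*((-19*Y + U) + U)/8 = -U*((U - 19*Y) + U)/8 = -U*(-19*Y + 2*U)/8)
k(-20*(10 - 8), 1088) + m(-12) = (⅛)*1088*(-2*1088 + 19*(-20*(10 - 8))) + 1388 = (⅛)*1088*(-2176 + 19*(-20*2)) + 1388 = (⅛)*1088*(-2176 + 19*(-40)) + 1388 = (⅛)*1088*(-2176 - 760) + 1388 = (⅛)*1088*(-2936) + 1388 = -399296 + 1388 = -397908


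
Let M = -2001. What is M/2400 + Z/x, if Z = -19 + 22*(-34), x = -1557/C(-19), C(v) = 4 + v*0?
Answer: 1415881/1245600 ≈ 1.1367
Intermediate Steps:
C(v) = 4 (C(v) = 4 + 0 = 4)
x = -1557/4 ≈ -389.25
Z = -767 (Z = -19 - 748 = -767)
M/2400 + Z/x = -2001/2400 - 767/(-1557/4) = -2001*1/2400 - 767*(-4/1557) = -667/800 + 3068/1557 = 1415881/1245600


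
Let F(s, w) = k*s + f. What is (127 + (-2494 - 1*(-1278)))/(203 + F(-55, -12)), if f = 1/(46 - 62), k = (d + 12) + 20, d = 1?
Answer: 17424/25793 ≈ 0.67553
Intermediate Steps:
k = 33 (k = (1 + 12) + 20 = 13 + 20 = 33)
f = -1/16 (f = 1/(-16) = -1/16 ≈ -0.062500)
F(s, w) = -1/16 + 33*s (F(s, w) = 33*s - 1/16 = -1/16 + 33*s)
(127 + (-2494 - 1*(-1278)))/(203 + F(-55, -12)) = (127 + (-2494 - 1*(-1278)))/(203 + (-1/16 + 33*(-55))) = (127 + (-2494 + 1278))/(203 + (-1/16 - 1815)) = (127 - 1216)/(203 - 29041/16) = -1089/(-25793/16) = -1089*(-16/25793) = 17424/25793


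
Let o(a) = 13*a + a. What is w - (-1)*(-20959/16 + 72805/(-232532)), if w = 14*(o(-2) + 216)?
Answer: 1229396129/930128 ≈ 1321.8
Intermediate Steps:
o(a) = 14*a
w = 2632 (w = 14*(14*(-2) + 216) = 14*(-28 + 216) = 14*188 = 2632)
w - (-1)*(-20959/16 + 72805/(-232532)) = 2632 - (-1)*(-20959/16 + 72805/(-232532)) = 2632 - (-1)*(-20959*1/16 + 72805*(-1/232532)) = 2632 - (-1)*(-20959/16 - 72805/232532) = 2632 - (-1)*(-1218700767)/930128 = 2632 - 1*1218700767/930128 = 2632 - 1218700767/930128 = 1229396129/930128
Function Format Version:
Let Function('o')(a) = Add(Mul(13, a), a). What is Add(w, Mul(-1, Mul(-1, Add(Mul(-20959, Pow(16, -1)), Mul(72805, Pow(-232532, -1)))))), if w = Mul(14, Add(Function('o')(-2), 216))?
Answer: Rational(1229396129, 930128) ≈ 1321.8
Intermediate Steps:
Function('o')(a) = Mul(14, a)
w = 2632 (w = Mul(14, Add(Mul(14, -2), 216)) = Mul(14, Add(-28, 216)) = Mul(14, 188) = 2632)
Add(w, Mul(-1, Mul(-1, Add(Mul(-20959, Pow(16, -1)), Mul(72805, Pow(-232532, -1)))))) = Add(2632, Mul(-1, Mul(-1, Add(Mul(-20959, Pow(16, -1)), Mul(72805, Pow(-232532, -1)))))) = Add(2632, Mul(-1, Mul(-1, Add(Mul(-20959, Rational(1, 16)), Mul(72805, Rational(-1, 232532)))))) = Add(2632, Mul(-1, Mul(-1, Add(Rational(-20959, 16), Rational(-72805, 232532))))) = Add(2632, Mul(-1, Mul(-1, Rational(-1218700767, 930128)))) = Add(2632, Mul(-1, Rational(1218700767, 930128))) = Add(2632, Rational(-1218700767, 930128)) = Rational(1229396129, 930128)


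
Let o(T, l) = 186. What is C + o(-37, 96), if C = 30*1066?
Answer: 32166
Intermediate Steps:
C = 31980
C + o(-37, 96) = 31980 + 186 = 32166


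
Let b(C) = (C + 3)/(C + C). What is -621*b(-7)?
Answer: -1242/7 ≈ -177.43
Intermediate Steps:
b(C) = (3 + C)/(2*C) (b(C) = (3 + C)/((2*C)) = (3 + C)*(1/(2*C)) = (3 + C)/(2*C))
-621*b(-7) = -621*(3 - 7)/(2*(-7)) = -621*(-1)*(-4)/(2*7) = -621*2/7 = -1242/7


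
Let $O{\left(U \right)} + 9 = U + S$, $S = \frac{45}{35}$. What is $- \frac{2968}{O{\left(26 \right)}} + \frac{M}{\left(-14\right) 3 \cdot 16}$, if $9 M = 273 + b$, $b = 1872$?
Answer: $- \frac{327937}{2016} \approx -162.67$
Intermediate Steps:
$S = \frac{9}{7}$ ($S = 45 \cdot \frac{1}{35} = \frac{9}{7} \approx 1.2857$)
$M = \frac{715}{3}$ ($M = \frac{273 + 1872}{9} = \frac{1}{9} \cdot 2145 = \frac{715}{3} \approx 238.33$)
$O{\left(U \right)} = - \frac{54}{7} + U$ ($O{\left(U \right)} = -9 + \left(U + \frac{9}{7}\right) = -9 + \left(\frac{9}{7} + U\right) = - \frac{54}{7} + U$)
$- \frac{2968}{O{\left(26 \right)}} + \frac{M}{\left(-14\right) 3 \cdot 16} = - \frac{2968}{- \frac{54}{7} + 26} + \frac{715}{3 \left(-14\right) 3 \cdot 16} = - \frac{2968}{\frac{128}{7}} + \frac{715}{3 \left(\left(-42\right) 16\right)} = \left(-2968\right) \frac{7}{128} + \frac{715}{3 \left(-672\right)} = - \frac{2597}{16} + \frac{715}{3} \left(- \frac{1}{672}\right) = - \frac{2597}{16} - \frac{715}{2016} = - \frac{327937}{2016}$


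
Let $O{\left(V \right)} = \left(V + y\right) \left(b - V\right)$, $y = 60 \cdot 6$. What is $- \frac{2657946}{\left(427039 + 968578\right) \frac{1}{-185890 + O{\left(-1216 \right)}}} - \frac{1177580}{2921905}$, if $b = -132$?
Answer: $\frac{1730003700711296872}{815572058077} \approx 2.1212 \cdot 10^{6}$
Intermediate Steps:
$y = 360$
$O{\left(V \right)} = \left(-132 - V\right) \left(360 + V\right)$ ($O{\left(V \right)} = \left(V + 360\right) \left(-132 - V\right) = \left(360 + V\right) \left(-132 - V\right) = \left(-132 - V\right) \left(360 + V\right)$)
$- \frac{2657946}{\left(427039 + 968578\right) \frac{1}{-185890 + O{\left(-1216 \right)}}} - \frac{1177580}{2921905} = - \frac{2657946}{\left(427039 + 968578\right) \frac{1}{-185890 - 927904}} - \frac{1177580}{2921905} = - \frac{2657946}{1395617 \frac{1}{-185890 - 927904}} - \frac{235516}{584381} = - \frac{2657946}{1395617 \frac{1}{-1113794}} - \frac{235516}{584381} = - \frac{2657946}{1395617 \left(- \frac{1}{1113794}\right)} - \frac{235516}{584381} = - \frac{2657946}{- \frac{1395617}{1113794}} - \frac{235516}{584381} = \left(-2657946\right) \left(- \frac{1113794}{1395617}\right) - \frac{235516}{584381} = \frac{2960404307124}{1395617} - \frac{235516}{584381} = \frac{1730003700711296872}{815572058077}$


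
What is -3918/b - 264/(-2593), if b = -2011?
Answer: 10690278/5214523 ≈ 2.0501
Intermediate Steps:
-3918/b - 264/(-2593) = -3918/(-2011) - 264/(-2593) = -3918*(-1/2011) - 264*(-1/2593) = 3918/2011 + 264/2593 = 10690278/5214523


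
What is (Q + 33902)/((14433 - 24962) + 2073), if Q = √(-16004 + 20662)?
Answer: -16951/4228 - √4658/8456 ≈ -4.0173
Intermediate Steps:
Q = √4658 ≈ 68.250
(Q + 33902)/((14433 - 24962) + 2073) = (√4658 + 33902)/((14433 - 24962) + 2073) = (33902 + √4658)/(-10529 + 2073) = (33902 + √4658)/(-8456) = (33902 + √4658)*(-1/8456) = -16951/4228 - √4658/8456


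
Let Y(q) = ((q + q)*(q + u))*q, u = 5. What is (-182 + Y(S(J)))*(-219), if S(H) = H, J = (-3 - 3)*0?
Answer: 39858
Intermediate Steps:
J = 0 (J = -6*0 = 0)
Y(q) = 2*q**2*(5 + q) (Y(q) = ((q + q)*(q + 5))*q = ((2*q)*(5 + q))*q = (2*q*(5 + q))*q = 2*q**2*(5 + q))
(-182 + Y(S(J)))*(-219) = (-182 + 2*0**2*(5 + 0))*(-219) = (-182 + 2*0*5)*(-219) = (-182 + 0)*(-219) = -182*(-219) = 39858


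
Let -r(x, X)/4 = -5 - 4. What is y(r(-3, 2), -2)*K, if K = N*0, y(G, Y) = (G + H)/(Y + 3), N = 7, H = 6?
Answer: 0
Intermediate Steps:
r(x, X) = 36 (r(x, X) = -4*(-5 - 4) = -4*(-9) = 36)
y(G, Y) = (6 + G)/(3 + Y) (y(G, Y) = (G + 6)/(Y + 3) = (6 + G)/(3 + Y))
K = 0 (K = 7*0 = 0)
y(r(-3, 2), -2)*K = ((6 + 36)/(3 - 2))*0 = (42/1)*0 = (1*42)*0 = 42*0 = 0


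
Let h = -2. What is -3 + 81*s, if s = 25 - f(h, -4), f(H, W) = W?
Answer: 2346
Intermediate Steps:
s = 29 (s = 25 - 1*(-4) = 25 + 4 = 29)
-3 + 81*s = -3 + 81*29 = -3 + 2349 = 2346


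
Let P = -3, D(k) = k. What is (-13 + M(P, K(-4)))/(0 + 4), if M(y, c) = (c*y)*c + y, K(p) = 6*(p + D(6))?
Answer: -112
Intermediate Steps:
K(p) = 36 + 6*p (K(p) = 6*(p + 6) = 6*(6 + p) = 36 + 6*p)
M(y, c) = y + y*c² (M(y, c) = y*c² + y = y + y*c²)
(-13 + M(P, K(-4)))/(0 + 4) = (-13 - 3*(1 + (36 + 6*(-4))²))/(0 + 4) = (-13 - 3*(1 + (36 - 24)²))/4 = (-13 - 3*(1 + 12²))*(¼) = (-13 - 3*(1 + 144))*(¼) = (-13 - 3*145)*(¼) = (-13 - 435)*(¼) = -448*¼ = -112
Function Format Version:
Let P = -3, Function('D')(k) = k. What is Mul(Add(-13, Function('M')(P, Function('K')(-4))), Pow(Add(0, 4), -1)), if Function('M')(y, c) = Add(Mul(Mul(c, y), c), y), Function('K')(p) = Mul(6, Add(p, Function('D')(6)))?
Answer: -112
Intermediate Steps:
Function('K')(p) = Add(36, Mul(6, p)) (Function('K')(p) = Mul(6, Add(p, 6)) = Mul(6, Add(6, p)) = Add(36, Mul(6, p)))
Function('M')(y, c) = Add(y, Mul(y, Pow(c, 2))) (Function('M')(y, c) = Add(Mul(y, Pow(c, 2)), y) = Add(y, Mul(y, Pow(c, 2))))
Mul(Add(-13, Function('M')(P, Function('K')(-4))), Pow(Add(0, 4), -1)) = Mul(Add(-13, Mul(-3, Add(1, Pow(Add(36, Mul(6, -4)), 2)))), Pow(Add(0, 4), -1)) = Mul(Add(-13, Mul(-3, Add(1, Pow(Add(36, -24), 2)))), Pow(4, -1)) = Mul(Add(-13, Mul(-3, Add(1, Pow(12, 2)))), Rational(1, 4)) = Mul(Add(-13, Mul(-3, Add(1, 144))), Rational(1, 4)) = Mul(Add(-13, Mul(-3, 145)), Rational(1, 4)) = Mul(Add(-13, -435), Rational(1, 4)) = Mul(-448, Rational(1, 4)) = -112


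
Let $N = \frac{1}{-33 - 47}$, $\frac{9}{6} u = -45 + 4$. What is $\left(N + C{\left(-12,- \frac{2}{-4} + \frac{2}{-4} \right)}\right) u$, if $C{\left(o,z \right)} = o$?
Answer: $\frac{39401}{120} \approx 328.34$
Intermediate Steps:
$u = - \frac{82}{3}$ ($u = \frac{2 \left(-45 + 4\right)}{3} = \frac{2}{3} \left(-41\right) = - \frac{82}{3} \approx -27.333$)
$N = - \frac{1}{80}$ ($N = \frac{1}{-80} = - \frac{1}{80} \approx -0.0125$)
$\left(N + C{\left(-12,- \frac{2}{-4} + \frac{2}{-4} \right)}\right) u = \left(- \frac{1}{80} - 12\right) \left(- \frac{82}{3}\right) = \left(- \frac{961}{80}\right) \left(- \frac{82}{3}\right) = \frac{39401}{120}$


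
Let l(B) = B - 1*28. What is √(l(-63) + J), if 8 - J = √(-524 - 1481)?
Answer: √(-83 - I*√2005) ≈ 2.3778 - 9.4156*I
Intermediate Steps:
J = 8 - I*√2005 (J = 8 - √(-524 - 1481) = 8 - √(-2005) = 8 - I*√2005 ≈ 8.0 - 44.777*I)
l(B) = -28 + B (l(B) = B - 28 = -28 + B)
√(l(-63) + J) = √((-28 - 63) + (8 - I*√2005)) = √(-91 + (8 - I*√2005)) = √(-83 - I*√2005)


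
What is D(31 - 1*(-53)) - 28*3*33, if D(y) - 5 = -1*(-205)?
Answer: -2562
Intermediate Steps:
D(y) = 210 (D(y) = 5 - 1*(-205) = 5 + 205 = 210)
D(31 - 1*(-53)) - 28*3*33 = 210 - 28*3*33 = 210 - 84*33 = 210 - 1*2772 = 210 - 2772 = -2562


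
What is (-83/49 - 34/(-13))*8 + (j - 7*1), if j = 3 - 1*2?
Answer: 874/637 ≈ 1.3721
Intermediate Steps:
j = 1 (j = 3 - 2 = 1)
(-83/49 - 34/(-13))*8 + (j - 7*1) = (-83/49 - 34/(-13))*8 + (1 - 7*1) = (-83*1/49 - 34*(-1/13))*8 + (1 - 7) = (-83/49 + 34/13)*8 - 6 = (587/637)*8 - 6 = 4696/637 - 6 = 874/637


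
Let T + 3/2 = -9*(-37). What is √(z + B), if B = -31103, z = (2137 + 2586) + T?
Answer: I*√104194/2 ≈ 161.4*I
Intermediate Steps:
T = 663/2 (T = -3/2 - 9*(-37) = -3/2 + 333 = 663/2 ≈ 331.50)
z = 10109/2 (z = (2137 + 2586) + 663/2 = 4723 + 663/2 = 10109/2 ≈ 5054.5)
√(z + B) = √(10109/2 - 31103) = √(-52097/2) = I*√104194/2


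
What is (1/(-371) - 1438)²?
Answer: 284621183001/137641 ≈ 2.0679e+6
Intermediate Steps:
(1/(-371) - 1438)² = (-1/371 - 1438)² = (-533499/371)² = 284621183001/137641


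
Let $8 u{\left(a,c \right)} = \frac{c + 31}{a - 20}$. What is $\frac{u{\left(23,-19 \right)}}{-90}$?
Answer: $- \frac{1}{180} \approx -0.0055556$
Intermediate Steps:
$u{\left(a,c \right)} = \frac{31 + c}{8 \left(-20 + a\right)}$ ($u{\left(a,c \right)} = \frac{\left(c + 31\right) \frac{1}{a - 20}}{8} = \frac{\left(31 + c\right) \frac{1}{-20 + a}}{8} = \frac{\frac{1}{-20 + a} \left(31 + c\right)}{8} = \frac{31 + c}{8 \left(-20 + a\right)}$)
$\frac{u{\left(23,-19 \right)}}{-90} = \frac{\frac{1}{8} \frac{1}{-20 + 23} \left(31 - 19\right)}{-90} = \frac{1}{8} \cdot \frac{1}{3} \cdot 12 \left(- \frac{1}{90}\right) = \frac{1}{2} \left(- \frac{1}{90}\right) = - \frac{1}{180}$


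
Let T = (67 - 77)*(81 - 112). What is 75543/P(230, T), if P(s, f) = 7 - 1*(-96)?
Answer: 75543/103 ≈ 733.43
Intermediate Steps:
T = 310 (T = -10*(-31) = 310)
P(s, f) = 103 (P(s, f) = 7 + 96 = 103)
75543/P(230, T) = 75543/103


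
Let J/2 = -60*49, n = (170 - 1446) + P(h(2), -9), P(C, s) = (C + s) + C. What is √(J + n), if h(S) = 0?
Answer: I*√7165 ≈ 84.646*I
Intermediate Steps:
P(C, s) = s + 2*C
n = -1285 (n = (170 - 1446) + (-9 + 2*0) = -1276 + (-9 + 0) = -1276 - 9 = -1285)
J = -5880 (J = 2*(-60*49) = 2*(-2940) = -5880)
√(J + n) = √(-5880 - 1285) = √(-7165) = I*√7165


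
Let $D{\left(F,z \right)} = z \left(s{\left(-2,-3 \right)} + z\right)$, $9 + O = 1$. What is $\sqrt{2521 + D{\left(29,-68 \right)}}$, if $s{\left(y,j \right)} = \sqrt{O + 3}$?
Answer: $\sqrt{7145 - 68 i \sqrt{5}} \approx 84.533 - 0.8994 i$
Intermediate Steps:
$O = -8$ ($O = -9 + 1 = -8$)
$s{\left(y,j \right)} = i \sqrt{5}$ ($s{\left(y,j \right)} = \sqrt{-8 + 3} = \sqrt{-5} = i \sqrt{5}$)
$D{\left(F,z \right)} = z \left(z + i \sqrt{5}\right)$ ($D{\left(F,z \right)} = z \left(i \sqrt{5} + z\right) = z \left(z + i \sqrt{5}\right)$)
$\sqrt{2521 + D{\left(29,-68 \right)}} = \sqrt{2521 - 68 \left(-68 + i \sqrt{5}\right)} = \sqrt{2521 + \left(4624 - 68 i \sqrt{5}\right)} = \sqrt{7145 - 68 i \sqrt{5}}$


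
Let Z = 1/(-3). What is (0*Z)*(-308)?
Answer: 0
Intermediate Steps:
Z = -⅓ ≈ -0.33333
(0*Z)*(-308) = (0*(-⅓))*(-308) = 0*(-308) = 0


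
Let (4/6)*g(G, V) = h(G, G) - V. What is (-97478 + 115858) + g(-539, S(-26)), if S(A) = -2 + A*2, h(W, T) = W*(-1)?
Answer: 38539/2 ≈ 19270.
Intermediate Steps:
h(W, T) = -W
S(A) = -2 + 2*A
g(G, V) = -3*G/2 - 3*V/2 (g(G, V) = 3*(-G - V)/2 = -3*G/2 - 3*V/2)
(-97478 + 115858) + g(-539, S(-26)) = (-97478 + 115858) + (-3/2*(-539) - 3*(-2 + 2*(-26))/2) = 18380 + (1617/2 - 3*(-2 - 52)/2) = 18380 + (1617/2 - 3/2*(-54)) = 18380 + (1617/2 + 81) = 18380 + 1779/2 = 38539/2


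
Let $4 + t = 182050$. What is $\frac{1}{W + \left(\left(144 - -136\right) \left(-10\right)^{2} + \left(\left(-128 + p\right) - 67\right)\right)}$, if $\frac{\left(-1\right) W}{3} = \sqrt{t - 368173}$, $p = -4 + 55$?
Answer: $\frac{27856}{777631879} + \frac{3 i \sqrt{186127}}{777631879} \approx 3.5822 \cdot 10^{-5} + 1.6644 \cdot 10^{-6} i$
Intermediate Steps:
$t = 182046$ ($t = -4 + 182050 = 182046$)
$p = 51$
$W = - 3 i \sqrt{186127}$ ($W = - 3 \sqrt{182046 - 368173} = - 3 \sqrt{-186127} = - 3 i \sqrt{186127} \approx - 1294.3 i$)
$\frac{1}{W + \left(\left(144 - -136\right) \left(-10\right)^{2} + \left(\left(-128 + p\right) - 67\right)\right)} = \frac{1}{- 3 i \sqrt{186127} + \left(\left(144 - -136\right) \left(-10\right)^{2} + \left(\left(-128 + 51\right) - 67\right)\right)} = \frac{1}{- 3 i \sqrt{186127} + \left(\left(144 + 136\right) 100 - 144\right)} = \frac{1}{- 3 i \sqrt{186127} + \left(280 \cdot 100 - 144\right)} = \frac{1}{- 3 i \sqrt{186127} + \left(28000 - 144\right)} = \frac{1}{- 3 i \sqrt{186127} + 27856} = \frac{1}{27856 - 3 i \sqrt{186127}}$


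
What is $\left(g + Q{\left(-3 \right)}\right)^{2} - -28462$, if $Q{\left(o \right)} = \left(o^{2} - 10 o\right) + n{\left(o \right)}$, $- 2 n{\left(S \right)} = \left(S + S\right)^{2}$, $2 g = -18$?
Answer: $28606$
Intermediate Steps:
$g = -9$ ($g = \frac{1}{2} \left(-18\right) = -9$)
$n{\left(S \right)} = - 2 S^{2}$ ($n{\left(S \right)} = - \frac{\left(S + S\right)^{2}}{2} = - \frac{\left(2 S\right)^{2}}{2} = - \frac{4 S^{2}}{2} = - 2 S^{2}$)
$Q{\left(o \right)} = - o^{2} - 10 o$ ($Q{\left(o \right)} = \left(o^{2} - 10 o\right) - 2 o^{2} = - o^{2} - 10 o$)
$\left(g + Q{\left(-3 \right)}\right)^{2} - -28462 = \left(-9 - 3 \left(-10 - -3\right)\right)^{2} - -28462 = \left(-9 - 3 \left(-10 + 3\right)\right)^{2} + 28462 = \left(-9 - -21\right)^{2} + 28462 = \left(-9 + 21\right)^{2} + 28462 = 12^{2} + 28462 = 144 + 28462 = 28606$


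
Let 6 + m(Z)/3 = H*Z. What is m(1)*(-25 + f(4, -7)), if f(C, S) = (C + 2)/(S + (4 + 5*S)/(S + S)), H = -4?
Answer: 52770/67 ≈ 787.61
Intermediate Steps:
m(Z) = -18 - 12*Z (m(Z) = -18 + 3*(-4*Z) = -18 - 12*Z)
f(C, S) = (2 + C)/(S + (4 + 5*S)/(2*S)) (f(C, S) = (2 + C)/(S + (4 + 5*S)/((2*S))) = (2 + C)/(S + (4 + 5*S)*(1/(2*S))) = (2 + C)/(S + (4 + 5*S)/(2*S)))
m(1)*(-25 + f(4, -7)) = (-18 - 12*1)*(-25 + 2*(-7)*(2 + 4)/(4 + 2*(-7)² + 5*(-7))) = (-18 - 12)*(-25 + 2*(-7)*6/(4 + 2*49 - 35)) = -30*(-25 + 2*(-7)*6/(4 + 98 - 35)) = -30*(-25 + 2*(-7)*6/67) = -30*(-25 + 2*(-7)*(1/67)*6) = -30*(-25 - 84/67) = -30*(-1759/67) = 52770/67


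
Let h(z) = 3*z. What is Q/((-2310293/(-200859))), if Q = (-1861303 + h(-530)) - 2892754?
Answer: -955214500773/2310293 ≈ -4.1346e+5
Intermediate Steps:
Q = -4755647 (Q = (-1861303 + 3*(-530)) - 2892754 = (-1861303 - 1590) - 2892754 = -1862893 - 2892754 = -4755647)
Q/((-2310293/(-200859))) = -4755647/((-2310293/(-200859))) = -4755647/((-2310293*(-1/200859))) = -4755647/2310293/200859 = -4755647*200859/2310293 = -955214500773/2310293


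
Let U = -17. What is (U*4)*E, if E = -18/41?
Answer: 1224/41 ≈ 29.854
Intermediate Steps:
E = -18/41 (E = -18*1/41 = -18/41 ≈ -0.43902)
(U*4)*E = -17*4*(-18/41) = -68*(-18/41) = 1224/41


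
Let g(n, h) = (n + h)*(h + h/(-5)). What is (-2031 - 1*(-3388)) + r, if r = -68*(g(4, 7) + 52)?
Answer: -31839/5 ≈ -6367.8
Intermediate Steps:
g(n, h) = 4*h*(h + n)/5 (g(n, h) = (h + n)*(h + h*(-⅕)) = (h + n)*(h - h/5) = (h + n)*(4*h/5) = 4*h*(h + n)/5)
r = -38624/5 (r = -68*((⅘)*7*(7 + 4) + 52) = -68*((⅘)*7*11 + 52) = -68*(308/5 + 52) = -68*568/5 = -38624/5 ≈ -7724.8)
(-2031 - 1*(-3388)) + r = (-2031 - 1*(-3388)) - 38624/5 = (-2031 + 3388) - 38624/5 = 1357 - 38624/5 = -31839/5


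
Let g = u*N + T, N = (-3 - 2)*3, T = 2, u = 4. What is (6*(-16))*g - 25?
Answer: 5543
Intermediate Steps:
N = -15 (N = -5*3 = -15)
g = -58 (g = 4*(-15) + 2 = -60 + 2 = -58)
(6*(-16))*g - 25 = (6*(-16))*(-58) - 25 = -96*(-58) - 25 = 5568 - 25 = 5543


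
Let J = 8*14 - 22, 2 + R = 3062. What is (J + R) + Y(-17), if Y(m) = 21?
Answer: 3171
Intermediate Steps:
R = 3060 (R = -2 + 3062 = 3060)
J = 90 (J = 112 - 22 = 90)
(J + R) + Y(-17) = (90 + 3060) + 21 = 3150 + 21 = 3171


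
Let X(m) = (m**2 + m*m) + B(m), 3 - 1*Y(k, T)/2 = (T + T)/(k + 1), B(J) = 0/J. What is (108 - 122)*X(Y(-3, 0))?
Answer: -1008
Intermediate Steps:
B(J) = 0
Y(k, T) = 6 - 4*T/(1 + k) (Y(k, T) = 6 - 2*(T + T)/(k + 1) = 6 - 2*2*T/(1 + k) = 6 - 4*T/(1 + k))
X(m) = 2*m**2 (X(m) = (m**2 + m*m) + 0 = (m**2 + m**2) + 0 = 2*m**2 + 0 = 2*m**2)
(108 - 122)*X(Y(-3, 0)) = (108 - 122)*(2*(2*(3 - 2*0 + 3*(-3))/(1 - 3))**2) = -28*(2*(3 + 0 - 9)/(-2))**2 = -28*(2*(-1/2)*(-6))**2 = -28*6**2 = -28*36 = -14*72 = -1008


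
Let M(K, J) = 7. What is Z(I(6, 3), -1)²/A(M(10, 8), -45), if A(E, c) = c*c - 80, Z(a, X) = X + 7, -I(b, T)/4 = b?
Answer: 36/1945 ≈ 0.018509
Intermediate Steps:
I(b, T) = -4*b
Z(a, X) = 7 + X
A(E, c) = -80 + c² (A(E, c) = c² - 80 = -80 + c²)
Z(I(6, 3), -1)²/A(M(10, 8), -45) = (7 - 1)²/(-80 + (-45)²) = 6²/(-80 + 2025) = 36/1945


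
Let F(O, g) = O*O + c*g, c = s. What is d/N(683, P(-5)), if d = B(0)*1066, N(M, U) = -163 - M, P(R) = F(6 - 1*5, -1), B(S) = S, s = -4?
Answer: 0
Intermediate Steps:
c = -4
F(O, g) = O² - 4*g (F(O, g) = O*O - 4*g = O² - 4*g)
P(R) = 5 (P(R) = (6 - 1*5)² - 4*(-1) = (6 - 5)² + 4 = 1² + 4 = 1 + 4 = 5)
d = 0 (d = 0*1066 = 0)
d/N(683, P(-5)) = 0/(-163 - 1*683) = 0/(-163 - 683) = 0/(-846) = 0*(-1/846) = 0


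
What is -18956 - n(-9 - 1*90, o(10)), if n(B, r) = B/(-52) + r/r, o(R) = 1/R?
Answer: -985863/52 ≈ -18959.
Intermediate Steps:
n(B, r) = 1 - B/52 (n(B, r) = B*(-1/52) + 1 = -B/52 + 1 = 1 - B/52)
-18956 - n(-9 - 1*90, o(10)) = -18956 - (1 - (-9 - 1*90)/52) = -18956 - (1 - (-9 - 90)/52) = -18956 - (1 - 1/52*(-99)) = -18956 - (1 + 99/52) = -18956 - 1*151/52 = -18956 - 151/52 = -985863/52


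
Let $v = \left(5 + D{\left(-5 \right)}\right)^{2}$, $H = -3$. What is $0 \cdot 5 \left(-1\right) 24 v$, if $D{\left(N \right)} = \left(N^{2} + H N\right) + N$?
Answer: $0$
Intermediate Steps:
$D{\left(N \right)} = N^{2} - 2 N$ ($D{\left(N \right)} = \left(N^{2} - 3 N\right) + N = N^{2} - 2 N$)
$v = 1600$ ($v = \left(5 - 5 \left(-2 - 5\right)\right)^{2} = \left(5 - -35\right)^{2} = \left(5 + 35\right)^{2} = 40^{2} = 1600$)
$0 \cdot 5 \left(-1\right) 24 v = 0 \cdot 5 \left(-1\right) 24 \cdot 1600 = 0 \left(-5\right) 24 \cdot 1600 = 0 \cdot 24 \cdot 1600 = 0 \cdot 1600 = 0$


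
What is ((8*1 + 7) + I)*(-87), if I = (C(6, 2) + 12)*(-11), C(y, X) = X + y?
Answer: 17835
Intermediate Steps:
I = -220 (I = ((2 + 6) + 12)*(-11) = (8 + 12)*(-11) = 20*(-11) = -220)
((8*1 + 7) + I)*(-87) = ((8*1 + 7) - 220)*(-87) = ((8 + 7) - 220)*(-87) = (15 - 220)*(-87) = -205*(-87) = 17835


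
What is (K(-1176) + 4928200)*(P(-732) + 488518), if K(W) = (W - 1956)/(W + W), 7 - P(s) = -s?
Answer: 471172653983573/196 ≈ 2.4039e+12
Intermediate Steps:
P(s) = 7 + s (P(s) = 7 - (-1)*s = 7 + s)
K(W) = (-1956 + W)/(2*W) (K(W) = (-1956 + W)/((2*W)) = (-1956 + W)*(1/(2*W)) = (-1956 + W)/(2*W))
(K(-1176) + 4928200)*(P(-732) + 488518) = ((½)*(-1956 - 1176)/(-1176) + 4928200)*((7 - 732) + 488518) = ((½)*(-1/1176)*(-3132) + 4928200)*(-725 + 488518) = (261/196 + 4928200)*487793 = (965927461/196)*487793 = 471172653983573/196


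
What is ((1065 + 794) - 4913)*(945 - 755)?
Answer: -580260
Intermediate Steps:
((1065 + 794) - 4913)*(945 - 755) = (1859 - 4913)*190 = -3054*190 = -580260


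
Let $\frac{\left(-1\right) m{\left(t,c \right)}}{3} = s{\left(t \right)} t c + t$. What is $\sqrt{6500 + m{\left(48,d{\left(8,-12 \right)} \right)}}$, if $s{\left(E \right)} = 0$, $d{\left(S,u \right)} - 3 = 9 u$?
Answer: $2 \sqrt{1589} \approx 79.724$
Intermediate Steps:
$d{\left(S,u \right)} = 3 + 9 u$
$m{\left(t,c \right)} = - 3 t$ ($m{\left(t,c \right)} = - 3 \left(0 t c + t\right) = - 3 \left(0 c + t\right) = - 3 \left(0 + t\right) = - 3 t$)
$\sqrt{6500 + m{\left(48,d{\left(8,-12 \right)} \right)}} = \sqrt{6500 - 144} = \sqrt{6356} = 2 \sqrt{1589}$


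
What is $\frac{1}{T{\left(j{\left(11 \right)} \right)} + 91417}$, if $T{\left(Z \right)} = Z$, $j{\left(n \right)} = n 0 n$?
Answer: $\frac{1}{91417} \approx 1.0939 \cdot 10^{-5}$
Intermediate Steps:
$j{\left(n \right)} = 0$ ($j{\left(n \right)} = 0 n = 0$)
$\frac{1}{T{\left(j{\left(11 \right)} \right)} + 91417} = \frac{1}{0 + 91417} = \frac{1}{91417}$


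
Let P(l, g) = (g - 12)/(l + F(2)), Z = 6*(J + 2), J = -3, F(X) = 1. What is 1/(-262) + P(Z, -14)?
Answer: 6807/1310 ≈ 5.1962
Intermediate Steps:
Z = -6 (Z = 6*(-3 + 2) = 6*(-1) = -6)
P(l, g) = (-12 + g)/(1 + l) (P(l, g) = (g - 12)/(l + 1) = (-12 + g)/(1 + l))
1/(-262) + P(Z, -14) = 1/(-262) + (-12 - 14)/(1 - 6) = -1/262 - 26/(-5) = -1/262 - ⅕*(-26) = -1/262 + 26/5 = 6807/1310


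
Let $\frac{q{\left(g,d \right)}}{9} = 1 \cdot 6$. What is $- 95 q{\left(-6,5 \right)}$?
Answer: $-5130$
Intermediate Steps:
$q{\left(g,d \right)} = 54$ ($q{\left(g,d \right)} = 9 \cdot 1 \cdot 6 = 9 \cdot 6 = 54$)
$- 95 q{\left(-6,5 \right)} = \left(-95\right) 54 = -5130$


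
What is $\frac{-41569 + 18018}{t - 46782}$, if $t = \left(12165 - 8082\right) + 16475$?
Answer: $\frac{2141}{2384} \approx 0.89807$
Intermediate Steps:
$t = 20558$ ($t = 4083 + 16475 = 20558$)
$\frac{-41569 + 18018}{t - 46782} = \frac{-41569 + 18018}{20558 - 46782} = - \frac{23551}{-26224} = \left(-23551\right) \left(- \frac{1}{26224}\right) = \frac{2141}{2384}$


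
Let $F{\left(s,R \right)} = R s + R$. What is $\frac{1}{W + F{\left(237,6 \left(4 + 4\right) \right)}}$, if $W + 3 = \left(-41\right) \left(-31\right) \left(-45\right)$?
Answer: $- \frac{1}{45774} \approx -2.1846 \cdot 10^{-5}$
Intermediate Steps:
$F{\left(s,R \right)} = R + R s$
$W = -57198$ ($W = -3 + \left(-41\right) \left(-31\right) \left(-45\right) = -3 + 1271 \left(-45\right) = -3 - 57195 = -57198$)
$\frac{1}{W + F{\left(237,6 \left(4 + 4\right) \right)}} = \frac{1}{-57198 + 6 \left(4 + 4\right) \left(1 + 237\right)} = \frac{1}{-57198 + 6 \cdot 8 \cdot 238} = \frac{1}{-57198 + 48 \cdot 238} = \frac{1}{-57198 + 11424} = \frac{1}{-45774} = - \frac{1}{45774}$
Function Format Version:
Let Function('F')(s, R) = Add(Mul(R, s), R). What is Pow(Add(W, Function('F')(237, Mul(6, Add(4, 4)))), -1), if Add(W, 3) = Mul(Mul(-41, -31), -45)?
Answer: Rational(-1, 45774) ≈ -2.1846e-5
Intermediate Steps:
Function('F')(s, R) = Add(R, Mul(R, s))
W = -57198 (W = Add(-3, Mul(Mul(-41, -31), -45)) = Add(-3, Mul(1271, -45)) = Add(-3, -57195) = -57198)
Pow(Add(W, Function('F')(237, Mul(6, Add(4, 4)))), -1) = Pow(Add(-57198, Mul(Mul(6, Add(4, 4)), Add(1, 237))), -1) = Pow(Add(-57198, Mul(Mul(6, 8), 238)), -1) = Pow(Add(-57198, Mul(48, 238)), -1) = Pow(Add(-57198, 11424), -1) = Pow(-45774, -1) = Rational(-1, 45774)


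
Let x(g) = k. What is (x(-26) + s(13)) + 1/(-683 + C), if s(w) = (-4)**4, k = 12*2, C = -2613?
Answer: 922879/3296 ≈ 280.00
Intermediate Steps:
k = 24
s(w) = 256
x(g) = 24
(x(-26) + s(13)) + 1/(-683 + C) = (24 + 256) + 1/(-683 - 2613) = 280 + 1/(-3296) = 280 - 1/3296 = 922879/3296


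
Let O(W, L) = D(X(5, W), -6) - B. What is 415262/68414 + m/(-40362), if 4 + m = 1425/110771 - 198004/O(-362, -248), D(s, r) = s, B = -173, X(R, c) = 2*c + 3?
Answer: 63496182320801539/10476212849554809 ≈ 6.0610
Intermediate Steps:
X(R, c) = 3 + 2*c
O(W, L) = 176 + 2*W (O(W, L) = (3 + 2*W) - 1*(-173) = (3 + 2*W) + 173 = 176 + 2*W)
m = 5422767988/15175627 (m = -4 + (1425/110771 - 198004/(176 + 2*(-362))) = -4 + (1425*(1/110771) - 198004/(176 - 724)) = -4 + (1425/110771 - 198004/(-548)) = -4 + (1425/110771 - 198004*(-1/548)) = -4 + (1425/110771 + 49501/137) = -4 + 5483470496/15175627 = 5422767988/15175627 ≈ 357.33)
415262/68414 + m/(-40362) = 415262/68414 + (5422767988/15175627)/(-40362) = 415262*(1/68414) + (5422767988/15175627)*(-1/40362) = 207631/34207 - 2711383994/306259328487 = 63496182320801539/10476212849554809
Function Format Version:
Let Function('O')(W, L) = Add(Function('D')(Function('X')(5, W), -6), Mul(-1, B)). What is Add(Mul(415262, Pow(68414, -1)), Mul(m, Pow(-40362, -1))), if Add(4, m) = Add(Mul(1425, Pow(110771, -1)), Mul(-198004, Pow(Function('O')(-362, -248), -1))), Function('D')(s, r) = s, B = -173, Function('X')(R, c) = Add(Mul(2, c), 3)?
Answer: Rational(63496182320801539, 10476212849554809) ≈ 6.0610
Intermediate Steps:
Function('X')(R, c) = Add(3, Mul(2, c))
Function('O')(W, L) = Add(176, Mul(2, W)) (Function('O')(W, L) = Add(Add(3, Mul(2, W)), Mul(-1, -173)) = Add(Add(3, Mul(2, W)), 173) = Add(176, Mul(2, W)))
m = Rational(5422767988, 15175627) (m = Add(-4, Add(Mul(1425, Pow(110771, -1)), Mul(-198004, Pow(Add(176, Mul(2, -362)), -1)))) = Add(-4, Add(Mul(1425, Rational(1, 110771)), Mul(-198004, Pow(Add(176, -724), -1)))) = Add(-4, Add(Rational(1425, 110771), Mul(-198004, Pow(-548, -1)))) = Add(-4, Add(Rational(1425, 110771), Mul(-198004, Rational(-1, 548)))) = Add(-4, Add(Rational(1425, 110771), Rational(49501, 137))) = Add(-4, Rational(5483470496, 15175627)) = Rational(5422767988, 15175627) ≈ 357.33)
Add(Mul(415262, Pow(68414, -1)), Mul(m, Pow(-40362, -1))) = Add(Mul(415262, Pow(68414, -1)), Mul(Rational(5422767988, 15175627), Pow(-40362, -1))) = Add(Mul(415262, Rational(1, 68414)), Mul(Rational(5422767988, 15175627), Rational(-1, 40362))) = Add(Rational(207631, 34207), Rational(-2711383994, 306259328487)) = Rational(63496182320801539, 10476212849554809)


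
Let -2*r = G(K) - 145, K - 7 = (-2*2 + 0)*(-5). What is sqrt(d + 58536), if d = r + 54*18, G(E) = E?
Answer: sqrt(59567) ≈ 244.06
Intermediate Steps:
K = 27 (K = 7 + (-2*2 + 0)*(-5) = 7 + (-4 + 0)*(-5) = 7 - 4*(-5) = 7 + 20 = 27)
r = 59 (r = -(27 - 145)/2 = -1/2*(-118) = 59)
d = 1031 (d = 59 + 54*18 = 59 + 972 = 1031)
sqrt(d + 58536) = sqrt(1031 + 58536) = sqrt(59567)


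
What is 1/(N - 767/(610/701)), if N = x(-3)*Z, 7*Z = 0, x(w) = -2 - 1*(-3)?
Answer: -610/537667 ≈ -0.0011345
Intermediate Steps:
x(w) = 1 (x(w) = -2 + 3 = 1)
Z = 0 (Z = (⅐)*0 = 0)
N = 0 (N = 1*0 = 0)
1/(N - 767/(610/701)) = 1/(0 - 767/(610/701)) = 1/(0 - 767/(610*(1/701))) = 1/(0 - 767/610/701) = 1/(0 - 767*701/610) = 1/(0 - 537667/610) = 1/(-537667/610) = -610/537667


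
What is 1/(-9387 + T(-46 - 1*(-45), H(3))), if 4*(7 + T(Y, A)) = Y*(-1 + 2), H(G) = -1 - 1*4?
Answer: -4/37577 ≈ -0.00010645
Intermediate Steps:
H(G) = -5 (H(G) = -1 - 4 = -5)
T(Y, A) = -7 + Y/4 (T(Y, A) = -7 + (Y*(-1 + 2))/4 = -7 + (Y*1)/4 = -7 + Y/4)
1/(-9387 + T(-46 - 1*(-45), H(3))) = 1/(-9387 + (-7 + (-46 - 1*(-45))/4)) = 1/(-9387 + (-7 + (-46 + 45)/4)) = 1/(-9387 + (-7 + (1/4)*(-1))) = 1/(-9387 + (-7 - 1/4)) = 1/(-9387 - 29/4) = 1/(-37577/4) = -4/37577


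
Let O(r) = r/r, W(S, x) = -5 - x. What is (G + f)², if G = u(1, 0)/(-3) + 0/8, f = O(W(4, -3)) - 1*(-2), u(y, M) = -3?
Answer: 16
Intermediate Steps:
O(r) = 1
f = 3 (f = 1 - 1*(-2) = 1 + 2 = 3)
G = 1 (G = -3/(-3) + 0/8 = -3*(-⅓) + 0*(⅛) = 1 + 0 = 1)
(G + f)² = (1 + 3)² = 4² = 16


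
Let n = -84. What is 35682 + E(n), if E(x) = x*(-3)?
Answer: 35934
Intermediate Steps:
E(x) = -3*x
35682 + E(n) = 35682 - 3*(-84) = 35682 + 252 = 35934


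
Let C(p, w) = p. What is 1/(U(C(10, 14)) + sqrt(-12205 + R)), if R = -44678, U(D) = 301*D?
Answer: 3010/9116983 - I*sqrt(56883)/9116983 ≈ 0.00033015 - 2.616e-5*I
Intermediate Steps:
1/(U(C(10, 14)) + sqrt(-12205 + R)) = 1/(301*10 + sqrt(-12205 - 44678)) = 1/(3010 + sqrt(-56883)) = 1/(3010 + I*sqrt(56883))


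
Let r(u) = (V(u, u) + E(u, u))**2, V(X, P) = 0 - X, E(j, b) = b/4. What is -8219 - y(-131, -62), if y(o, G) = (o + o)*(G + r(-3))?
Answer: -185093/8 ≈ -23137.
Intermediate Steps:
E(j, b) = b/4 (E(j, b) = b*(1/4) = b/4)
V(X, P) = -X
r(u) = 9*u**2/16 (r(u) = (-u + u/4)**2 = (-3*u/4)**2 = 9*u**2/16)
y(o, G) = 2*o*(81/16 + G) (y(o, G) = (o + o)*(G + (9/16)*(-3)**2) = (2*o)*(G + (9/16)*9) = (2*o)*(G + 81/16) = (2*o)*(81/16 + G) = 2*o*(81/16 + G))
-8219 - y(-131, -62) = -8219 - (-131)*(81 + 16*(-62))/8 = -8219 - (-131)*(81 - 992)/8 = -8219 - (-131)*(-911)/8 = -8219 - 1*119341/8 = -8219 - 119341/8 = -185093/8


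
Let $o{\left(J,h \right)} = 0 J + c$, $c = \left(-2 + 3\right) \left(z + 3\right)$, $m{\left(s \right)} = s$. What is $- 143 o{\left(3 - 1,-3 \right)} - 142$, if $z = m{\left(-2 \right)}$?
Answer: $-285$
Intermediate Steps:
$z = -2$
$c = 1$ ($c = \left(-2 + 3\right) \left(-2 + 3\right) = 1 \cdot 1 = 1$)
$o{\left(J,h \right)} = 1$ ($o{\left(J,h \right)} = 0 J + 1 = 0 + 1 = 1$)
$- 143 o{\left(3 - 1,-3 \right)} - 142 = \left(-143\right) 1 - 142 = -143 - 142 = -285$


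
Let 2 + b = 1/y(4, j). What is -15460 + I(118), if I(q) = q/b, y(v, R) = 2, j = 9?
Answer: -46616/3 ≈ -15539.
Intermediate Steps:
b = -3/2 (b = -2 + 1/2 = -2 + ½ = -3/2 ≈ -1.5000)
I(q) = -2*q/3 (I(q) = q/(-3/2) = q*(-⅔) = -2*q/3)
-15460 + I(118) = -15460 - ⅔*118 = -15460 - 236/3 = -46616/3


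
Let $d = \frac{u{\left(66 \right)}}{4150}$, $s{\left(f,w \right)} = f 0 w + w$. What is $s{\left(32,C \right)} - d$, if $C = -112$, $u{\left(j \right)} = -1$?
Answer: $- \frac{464799}{4150} \approx -112.0$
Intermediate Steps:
$s{\left(f,w \right)} = w$ ($s{\left(f,w \right)} = 0 w + w = 0 + w = w$)
$d = - \frac{1}{4150} \approx -0.00024096$
$s{\left(32,C \right)} - d = -112 - - \frac{1}{4150} = -112 + \frac{1}{4150} = - \frac{464799}{4150}$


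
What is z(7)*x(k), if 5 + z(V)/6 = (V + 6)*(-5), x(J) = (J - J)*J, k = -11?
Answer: 0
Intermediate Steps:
x(J) = 0 (x(J) = 0*J = 0)
z(V) = -210 - 30*V (z(V) = -30 + 6*((V + 6)*(-5)) = -30 + 6*((6 + V)*(-5)) = -30 + 6*(-30 - 5*V) = -30 + (-180 - 30*V) = -210 - 30*V)
z(7)*x(k) = (-210 - 30*7)*0 = (-210 - 210)*0 = -420*0 = 0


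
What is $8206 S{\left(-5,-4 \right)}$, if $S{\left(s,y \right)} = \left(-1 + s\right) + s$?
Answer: $-90266$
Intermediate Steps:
$S{\left(s,y \right)} = -1 + 2 s$
$8206 S{\left(-5,-4 \right)} = 8206 \left(-1 + 2 \left(-5\right)\right) = 8206 \left(-1 - 10\right) = 8206 \left(-11\right) = -90266$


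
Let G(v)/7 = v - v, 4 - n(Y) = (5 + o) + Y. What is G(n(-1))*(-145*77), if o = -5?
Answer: 0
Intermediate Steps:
n(Y) = 4 - Y (n(Y) = 4 - ((5 - 5) + Y) = 4 - (0 + Y) = 4 - Y)
G(v) = 0 (G(v) = 7*(v - v) = 7*0 = 0)
G(n(-1))*(-145*77) = 0*(-145*77) = 0*(-11165) = 0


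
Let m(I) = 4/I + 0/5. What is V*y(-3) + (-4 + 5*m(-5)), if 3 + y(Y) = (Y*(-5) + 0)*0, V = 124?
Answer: -380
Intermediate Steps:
m(I) = 4/I (m(I) = 4/I + 0*(1/5) = 4/I + 0 = 4/I)
y(Y) = -3 (y(Y) = -3 + (Y*(-5) + 0)*0 = -3 + (-5*Y + 0)*0 = -3 - 5*Y*0 = -3 + 0 = -3)
V*y(-3) + (-4 + 5*m(-5)) = 124*(-3) + (-4 + 5*(4/(-5))) = -372 + (-4 + 5*(4*(-1/5))) = -372 + (-4 + 5*(-4/5)) = -372 + (-4 - 4) = -372 - 8 = -380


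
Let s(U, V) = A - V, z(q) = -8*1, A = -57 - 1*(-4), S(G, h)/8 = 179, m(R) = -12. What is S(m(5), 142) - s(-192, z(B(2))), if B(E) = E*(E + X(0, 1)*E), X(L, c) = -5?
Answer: 1477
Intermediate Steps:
S(G, h) = 1432 (S(G, h) = 8*179 = 1432)
A = -53 (A = -57 + 4 = -53)
B(E) = -4*E² (B(E) = E*(E - 5*E) = E*(-4*E) = -4*E²)
z(q) = -8
s(U, V) = -53 - V
S(m(5), 142) - s(-192, z(B(2))) = 1432 - (-53 - 1*(-8)) = 1432 - (-53 + 8) = 1432 - 1*(-45) = 1432 + 45 = 1477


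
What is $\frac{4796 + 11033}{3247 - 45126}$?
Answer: $- \frac{15829}{41879} \approx -0.37797$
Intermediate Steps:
$\frac{4796 + 11033}{3247 - 45126} = \frac{15829}{-41879} = 15829 \left(- \frac{1}{41879}\right) = - \frac{15829}{41879}$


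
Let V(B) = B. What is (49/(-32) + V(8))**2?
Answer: 42849/1024 ≈ 41.845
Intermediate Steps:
(49/(-32) + V(8))**2 = (49/(-32) + 8)**2 = (49*(-1/32) + 8)**2 = (-49/32 + 8)**2 = (207/32)**2 = 42849/1024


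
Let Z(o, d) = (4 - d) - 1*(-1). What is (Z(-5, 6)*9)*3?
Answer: -27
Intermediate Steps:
Z(o, d) = 5 - d (Z(o, d) = (4 - d) + 1 = 5 - d)
(Z(-5, 6)*9)*3 = ((5 - 1*6)*9)*3 = ((5 - 6)*9)*3 = -1*9*3 = -9*3 = -27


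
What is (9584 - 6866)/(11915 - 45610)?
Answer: -2718/33695 ≈ -0.080665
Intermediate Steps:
(9584 - 6866)/(11915 - 45610) = 2718/(-33695) = 2718*(-1/33695) = -2718/33695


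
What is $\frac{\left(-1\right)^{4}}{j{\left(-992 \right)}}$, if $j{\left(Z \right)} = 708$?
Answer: $\frac{1}{708} \approx 0.0014124$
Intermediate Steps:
$\frac{\left(-1\right)^{4}}{j{\left(-992 \right)}} = \frac{\left(-1\right)^{4}}{708} = 1 \cdot \frac{1}{708} = \frac{1}{708}$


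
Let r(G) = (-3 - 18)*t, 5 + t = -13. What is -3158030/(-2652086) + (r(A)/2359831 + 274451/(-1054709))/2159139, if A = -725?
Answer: 8485557245187868265118718/7126097550824379450236883 ≈ 1.1908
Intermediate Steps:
t = -18 (t = -5 - 13 = -18)
r(G) = 378 (r(G) = (-3 - 18)*(-18) = -21*(-18) = 378)
-3158030/(-2652086) + (r(A)/2359831 + 274451/(-1054709))/2159139 = -3158030/(-2652086) + (378/2359831 + 274451/(-1054709))/2159139 = -3158030*(-1/2652086) + (378*(1/2359831) + 274451*(-1/1054709))*(1/2159139) = 1579015/1326043 + (378/2359831 - 274451/1054709)*(1/2159139) = 1579015/1326043 - 647259297779/2488934994179*1/2159139 = 1579015/1326043 - 647259297779/5373956614396651881 = 8485557245187868265118718/7126097550824379450236883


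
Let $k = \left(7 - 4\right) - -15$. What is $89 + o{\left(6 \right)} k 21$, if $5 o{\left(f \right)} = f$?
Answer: $\frac{2713}{5} \approx 542.6$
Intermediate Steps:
$k = 18$ ($k = 3 + 15 = 18$)
$o{\left(f \right)} = \frac{f}{5}$
$89 + o{\left(6 \right)} k 21 = 89 + \frac{1}{5} \cdot 6 \cdot 18 \cdot 21 = 89 + \frac{6}{5} \cdot 18 \cdot 21 = 89 + \frac{108}{5} \cdot 21 = 89 + \frac{2268}{5} = \frac{2713}{5}$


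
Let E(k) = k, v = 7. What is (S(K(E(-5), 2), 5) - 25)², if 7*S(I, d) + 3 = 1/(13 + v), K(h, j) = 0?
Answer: 12666481/19600 ≈ 646.25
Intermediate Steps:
S(I, d) = -59/140 (S(I, d) = -3/7 + 1/(7*(13 + 7)) = -3/7 + (⅐)/20 = -3/7 + (⅐)*(1/20) = -3/7 + 1/140 = -59/140)
(S(K(E(-5), 2), 5) - 25)² = (-59/140 - 25)² = (-3559/140)² = 12666481/19600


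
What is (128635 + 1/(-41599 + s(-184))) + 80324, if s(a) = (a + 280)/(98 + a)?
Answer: 373786903952/1788805 ≈ 2.0896e+5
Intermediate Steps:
s(a) = (280 + a)/(98 + a)
(128635 + 1/(-41599 + s(-184))) + 80324 = (128635 + 1/(-41599 + (280 - 184)/(98 - 184))) + 80324 = (128635 + 1/(-41599 + 96/(-86))) + 80324 = (128635 + 1/(-41599 - 1/86*96)) + 80324 = (128635 + 1/(-41599 - 48/43)) + 80324 = (128635 + 1/(-1788805/43)) + 80324 = (128635 - 43/1788805) + 80324 = 230102931132/1788805 + 80324 = 373786903952/1788805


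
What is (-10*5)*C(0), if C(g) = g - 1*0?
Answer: 0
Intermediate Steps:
C(g) = g (C(g) = g + 0 = g)
(-10*5)*C(0) = -10*5*0 = -50*0 = 0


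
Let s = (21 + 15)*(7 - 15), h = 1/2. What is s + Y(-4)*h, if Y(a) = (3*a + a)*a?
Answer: -256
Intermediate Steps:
h = ½ ≈ 0.50000
s = -288 (s = 36*(-8) = -288)
Y(a) = 4*a² (Y(a) = (4*a)*a = 4*a²)
s + Y(-4)*h = -288 + (4*(-4)²)*(½) = -288 + (4*16)*(½) = -288 + 64*(½) = -288 + 32 = -256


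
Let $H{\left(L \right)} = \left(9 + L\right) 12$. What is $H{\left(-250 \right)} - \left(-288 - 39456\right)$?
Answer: $36852$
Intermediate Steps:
$H{\left(L \right)} = 108 + 12 L$
$H{\left(-250 \right)} - \left(-288 - 39456\right) = \left(108 + 12 \left(-250\right)\right) - \left(-288 - 39456\right) = \left(108 - 3000\right) - \left(-288 - 39456\right) = -2892 - -39744 = -2892 + 39744 = 36852$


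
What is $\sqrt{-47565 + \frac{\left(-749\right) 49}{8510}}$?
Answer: $\frac{i \sqrt{3444974382010}}{8510} \approx 218.1 i$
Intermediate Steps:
$\sqrt{-47565 + \frac{\left(-749\right) 49}{8510}} = \sqrt{-47565 - \frac{36701}{8510}} = \sqrt{- \frac{404814851}{8510}} = \frac{i \sqrt{3444974382010}}{8510}$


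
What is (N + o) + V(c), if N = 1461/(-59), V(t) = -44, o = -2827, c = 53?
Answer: -170850/59 ≈ -2895.8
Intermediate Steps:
N = -1461/59 (N = 1461*(-1/59) = -1461/59 ≈ -24.763)
(N + o) + V(c) = (-1461/59 - 2827) - 44 = -168254/59 - 44 = -170850/59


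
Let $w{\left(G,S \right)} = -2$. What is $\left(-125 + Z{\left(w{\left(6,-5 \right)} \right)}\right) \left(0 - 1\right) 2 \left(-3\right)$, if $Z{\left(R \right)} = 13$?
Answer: $-672$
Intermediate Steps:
$\left(-125 + Z{\left(w{\left(6,-5 \right)} \right)}\right) \left(0 - 1\right) 2 \left(-3\right) = \left(-125 + 13\right) \left(0 - 1\right) 2 \left(-3\right) = - 112 \left(0 - 1\right) 2 \left(-3\right) = - 112 \left(-1\right) 2 \left(-3\right) = - 112 \left(\left(-2\right) \left(-3\right)\right) = \left(-112\right) 6 = -672$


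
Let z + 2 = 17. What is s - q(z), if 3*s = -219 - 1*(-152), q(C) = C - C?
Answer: -67/3 ≈ -22.333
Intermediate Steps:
z = 15 (z = -2 + 17 = 15)
q(C) = 0
s = -67/3 (s = (-219 - 1*(-152))/3 = (-219 + 152)/3 = (1/3)*(-67) = -67/3 ≈ -22.333)
s - q(z) = -67/3 - 1*0 = -67/3 + 0 = -67/3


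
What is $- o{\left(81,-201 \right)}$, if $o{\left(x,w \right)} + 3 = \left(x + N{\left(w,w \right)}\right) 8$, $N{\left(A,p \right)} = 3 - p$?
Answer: $-2277$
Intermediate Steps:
$o{\left(x,w \right)} = 21 - 8 w + 8 x$ ($o{\left(x,w \right)} = -3 + \left(x - \left(-3 + w\right)\right) 8 = -3 + \left(3 + x - w\right) 8 = -3 + \left(24 - 8 w + 8 x\right) = 21 - 8 w + 8 x$)
$- o{\left(81,-201 \right)} = - (21 - -1608 + 8 \cdot 81) = - (21 + 1608 + 648) = \left(-1\right) 2277 = -2277$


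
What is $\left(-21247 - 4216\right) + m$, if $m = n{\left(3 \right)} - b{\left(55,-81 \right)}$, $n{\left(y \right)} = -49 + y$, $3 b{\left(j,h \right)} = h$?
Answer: $-25482$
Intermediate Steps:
$b{\left(j,h \right)} = \frac{h}{3}$
$m = -19$ ($m = \left(-49 + 3\right) - \frac{1}{3} \left(-81\right) = -46 - -27 = -46 + 27 = -19$)
$\left(-21247 - 4216\right) + m = \left(-21247 - 4216\right) - 19 = -25463 - 19 = -25482$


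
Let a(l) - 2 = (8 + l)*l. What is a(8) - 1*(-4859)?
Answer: 4989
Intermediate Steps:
a(l) = 2 + l*(8 + l) (a(l) = 2 + (8 + l)*l = 2 + l*(8 + l))
a(8) - 1*(-4859) = (2 + 8**2 + 8*8) - 1*(-4859) = (2 + 64 + 64) + 4859 = 130 + 4859 = 4989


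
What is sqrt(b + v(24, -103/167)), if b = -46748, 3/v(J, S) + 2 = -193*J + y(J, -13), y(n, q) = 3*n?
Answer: I*sqrt(972912096998)/4562 ≈ 216.21*I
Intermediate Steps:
v(J, S) = 3/(-2 - 190*J) (v(J, S) = 3/(-2 + (-193*J + 3*J)) = 3/(-2 - 190*J))
sqrt(b + v(24, -103/167)) = sqrt(-46748 - 3/(2 + 190*24)) = sqrt(-46748 - 3/(2 + 4560)) = sqrt(-46748 - 3/4562) = sqrt(-213264379/4562) = I*sqrt(972912096998)/4562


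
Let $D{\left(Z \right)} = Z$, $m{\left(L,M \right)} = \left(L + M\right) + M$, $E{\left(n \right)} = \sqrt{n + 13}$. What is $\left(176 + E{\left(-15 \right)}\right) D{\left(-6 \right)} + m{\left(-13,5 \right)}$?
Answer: $-1059 - 6 i \sqrt{2} \approx -1059.0 - 8.4853 i$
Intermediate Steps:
$E{\left(n \right)} = \sqrt{13 + n}$
$m{\left(L,M \right)} = L + 2 M$
$\left(176 + E{\left(-15 \right)}\right) D{\left(-6 \right)} + m{\left(-13,5 \right)} = \left(176 + \sqrt{13 - 15}\right) \left(-6\right) + \left(-13 + 2 \cdot 5\right) = \left(176 + \sqrt{-2}\right) \left(-6\right) + \left(-13 + 10\right) = \left(176 + i \sqrt{2}\right) \left(-6\right) - 3 = \left(-1056 - 6 i \sqrt{2}\right) - 3 = -1059 - 6 i \sqrt{2}$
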